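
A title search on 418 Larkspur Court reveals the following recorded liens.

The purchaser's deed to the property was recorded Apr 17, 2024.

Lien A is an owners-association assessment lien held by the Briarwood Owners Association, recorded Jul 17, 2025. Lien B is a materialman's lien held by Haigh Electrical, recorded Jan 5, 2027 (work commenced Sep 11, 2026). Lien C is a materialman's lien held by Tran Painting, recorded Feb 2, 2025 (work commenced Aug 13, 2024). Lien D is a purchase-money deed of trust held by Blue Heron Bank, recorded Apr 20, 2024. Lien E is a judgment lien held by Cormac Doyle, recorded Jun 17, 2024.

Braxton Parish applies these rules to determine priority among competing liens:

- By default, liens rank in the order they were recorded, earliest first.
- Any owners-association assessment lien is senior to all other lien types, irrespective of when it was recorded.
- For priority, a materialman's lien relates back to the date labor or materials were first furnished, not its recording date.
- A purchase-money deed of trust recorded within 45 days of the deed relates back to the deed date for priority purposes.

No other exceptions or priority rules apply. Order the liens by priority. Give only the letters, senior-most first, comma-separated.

A, D, E, C, B

Effective dates: B is treated as recorded Sep 11, 2026, the work-commencement date; C relates back to Aug 13, 2024 (work commenced); D's effective date is the deed date, Apr 17, 2024.
A is an owners-association assessment lien and takes priority over every other lien.
Remaining liens by effective date: D (Apr 17, 2024), E (Jun 17, 2024), C (Aug 13, 2024), B (Sep 11, 2026).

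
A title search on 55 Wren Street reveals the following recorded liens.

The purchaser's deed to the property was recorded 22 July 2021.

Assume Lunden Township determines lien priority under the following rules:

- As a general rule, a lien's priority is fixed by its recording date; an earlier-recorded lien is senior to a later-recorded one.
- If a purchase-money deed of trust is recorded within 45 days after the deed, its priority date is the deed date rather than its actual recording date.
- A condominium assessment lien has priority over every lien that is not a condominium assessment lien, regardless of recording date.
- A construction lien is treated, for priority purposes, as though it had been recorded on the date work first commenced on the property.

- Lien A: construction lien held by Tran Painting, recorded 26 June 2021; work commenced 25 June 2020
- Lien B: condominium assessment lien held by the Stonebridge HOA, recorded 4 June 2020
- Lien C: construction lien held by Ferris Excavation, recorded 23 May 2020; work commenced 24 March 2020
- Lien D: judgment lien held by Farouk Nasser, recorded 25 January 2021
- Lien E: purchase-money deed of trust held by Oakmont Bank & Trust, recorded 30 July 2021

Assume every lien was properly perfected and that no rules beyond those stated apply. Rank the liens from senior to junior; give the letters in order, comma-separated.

First, effective dates: A's effective date is 25 June 2020, when work began; C's effective date is 24 March 2020, when work began; E was recorded within the 45-day window, so its effective date is the deed date 22 July 2021.
B is a condominium assessment lien and takes priority over every other lien.
The other liens, earliest effective date first: C (24 March 2020), A (25 June 2020), D (25 January 2021), E (22 July 2021).

B, C, A, D, E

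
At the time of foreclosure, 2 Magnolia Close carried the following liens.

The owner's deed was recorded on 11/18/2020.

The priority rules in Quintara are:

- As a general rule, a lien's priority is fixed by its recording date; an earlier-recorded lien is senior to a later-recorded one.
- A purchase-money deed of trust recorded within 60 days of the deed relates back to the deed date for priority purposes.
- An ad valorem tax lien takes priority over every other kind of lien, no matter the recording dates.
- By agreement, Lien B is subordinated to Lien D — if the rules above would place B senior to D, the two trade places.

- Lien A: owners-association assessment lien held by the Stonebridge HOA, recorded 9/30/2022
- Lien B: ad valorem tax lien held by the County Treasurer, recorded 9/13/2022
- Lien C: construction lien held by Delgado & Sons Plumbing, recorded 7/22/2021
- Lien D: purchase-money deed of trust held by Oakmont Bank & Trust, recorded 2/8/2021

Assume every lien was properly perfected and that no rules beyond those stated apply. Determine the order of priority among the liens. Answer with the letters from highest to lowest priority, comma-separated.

D, B, C, A

Effective dates after the stated exceptions: D was recorded 82 days after the deed — beyond 60 days — so no relation-back applies.
B, as an ad valorem tax lien, has superpriority and ranks first.
Ordering the rest by effective date: D (2/8/2021), C (7/22/2021), A (9/30/2022).
Because B would otherwise rank above D, the subordination swaps them.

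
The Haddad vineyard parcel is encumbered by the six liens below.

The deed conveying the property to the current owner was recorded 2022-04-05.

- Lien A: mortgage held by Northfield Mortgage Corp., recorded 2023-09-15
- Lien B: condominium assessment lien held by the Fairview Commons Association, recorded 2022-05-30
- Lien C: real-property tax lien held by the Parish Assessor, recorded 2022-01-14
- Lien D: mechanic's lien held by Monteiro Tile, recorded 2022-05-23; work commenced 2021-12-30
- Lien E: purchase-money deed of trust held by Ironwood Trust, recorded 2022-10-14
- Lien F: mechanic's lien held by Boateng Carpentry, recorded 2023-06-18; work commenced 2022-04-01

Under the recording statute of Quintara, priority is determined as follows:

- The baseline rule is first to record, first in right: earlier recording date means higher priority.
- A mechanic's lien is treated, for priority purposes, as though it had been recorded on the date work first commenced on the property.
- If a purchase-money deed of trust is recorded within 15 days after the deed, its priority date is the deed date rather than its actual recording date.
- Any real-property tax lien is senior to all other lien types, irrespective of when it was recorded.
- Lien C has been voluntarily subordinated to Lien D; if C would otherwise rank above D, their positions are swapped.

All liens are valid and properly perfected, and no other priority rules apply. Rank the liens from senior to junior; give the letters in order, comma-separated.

D, C, F, B, E, A

Effective dates: D is treated as recorded 2021-12-30, the work-commencement date; E missed the 15-day window (192 days after the deed), so its recording date stands; F's effective date is 2022-04-01, when work began.
C, as a real-property tax lien, has superpriority and ranks first.
Remaining liens by effective date: D (2021-12-30), F (2022-04-01), B (2022-05-30), E (2022-10-14), A (2023-09-15).
Because C would otherwise rank above D, the subordination swaps them.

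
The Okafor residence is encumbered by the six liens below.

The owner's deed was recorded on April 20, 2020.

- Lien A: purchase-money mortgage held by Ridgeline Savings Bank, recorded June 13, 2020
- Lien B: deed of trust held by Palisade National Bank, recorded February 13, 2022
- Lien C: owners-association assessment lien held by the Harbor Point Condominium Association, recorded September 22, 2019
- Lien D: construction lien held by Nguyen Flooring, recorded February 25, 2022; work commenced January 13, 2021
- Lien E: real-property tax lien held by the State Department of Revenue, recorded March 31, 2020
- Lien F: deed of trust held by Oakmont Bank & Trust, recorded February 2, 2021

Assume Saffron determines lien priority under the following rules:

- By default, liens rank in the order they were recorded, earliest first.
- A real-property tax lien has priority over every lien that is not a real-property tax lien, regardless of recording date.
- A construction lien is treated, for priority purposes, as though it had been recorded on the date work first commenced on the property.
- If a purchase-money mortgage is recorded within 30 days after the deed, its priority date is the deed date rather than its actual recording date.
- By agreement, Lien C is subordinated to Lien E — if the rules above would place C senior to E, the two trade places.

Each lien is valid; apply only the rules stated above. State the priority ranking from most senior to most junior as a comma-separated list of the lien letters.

Effective dates after the stated exceptions: A was recorded 54 days after the deed, outside the 30-day window, so it keeps its recording date; D is treated as recorded January 13, 2021, the work-commencement date.
E is a real-property tax lien and takes priority over every other lien.
The other liens, earliest effective date first: C (September 22, 2019), A (June 13, 2020), D (January 13, 2021), F (February 2, 2021), B (February 13, 2022).
C already ranks below E; the subordination has no effect.

E, C, A, D, F, B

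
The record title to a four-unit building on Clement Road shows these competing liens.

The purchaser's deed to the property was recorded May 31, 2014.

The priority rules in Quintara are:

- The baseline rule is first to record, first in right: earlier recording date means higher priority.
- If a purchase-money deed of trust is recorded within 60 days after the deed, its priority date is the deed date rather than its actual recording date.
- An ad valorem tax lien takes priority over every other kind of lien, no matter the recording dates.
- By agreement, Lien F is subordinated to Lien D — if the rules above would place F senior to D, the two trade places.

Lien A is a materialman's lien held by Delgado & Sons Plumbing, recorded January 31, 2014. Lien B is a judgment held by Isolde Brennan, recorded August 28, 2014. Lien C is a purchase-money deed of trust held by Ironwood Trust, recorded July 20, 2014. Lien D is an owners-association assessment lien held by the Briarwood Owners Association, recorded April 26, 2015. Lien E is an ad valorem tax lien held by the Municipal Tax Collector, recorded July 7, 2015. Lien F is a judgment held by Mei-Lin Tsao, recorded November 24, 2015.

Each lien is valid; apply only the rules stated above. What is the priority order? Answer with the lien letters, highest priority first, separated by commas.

E, A, C, B, D, F

Effective dates: C relates back to the deed date May 31, 2014.
E, as an ad valorem tax lien, has superpriority and ranks first.
The other liens, earliest effective date first: A (January 31, 2014), C (May 31, 2014), B (August 28, 2014), D (April 26, 2015), F (November 24, 2015).
Since F is not senior to D, the subordination leaves the order unchanged.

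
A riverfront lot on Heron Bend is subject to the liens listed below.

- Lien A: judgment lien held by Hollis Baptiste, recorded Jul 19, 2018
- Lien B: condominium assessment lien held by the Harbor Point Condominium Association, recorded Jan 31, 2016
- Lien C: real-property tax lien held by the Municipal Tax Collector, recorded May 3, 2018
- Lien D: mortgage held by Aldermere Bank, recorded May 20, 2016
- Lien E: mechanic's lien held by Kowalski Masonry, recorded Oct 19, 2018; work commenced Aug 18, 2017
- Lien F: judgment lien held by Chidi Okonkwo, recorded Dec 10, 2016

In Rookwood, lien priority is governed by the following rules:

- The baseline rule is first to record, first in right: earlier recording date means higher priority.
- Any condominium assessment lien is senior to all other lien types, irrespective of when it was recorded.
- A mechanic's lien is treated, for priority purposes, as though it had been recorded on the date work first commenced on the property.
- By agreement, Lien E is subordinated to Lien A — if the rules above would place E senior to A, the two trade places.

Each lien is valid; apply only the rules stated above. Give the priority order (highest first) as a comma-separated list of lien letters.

Adjusting effective dates: E's effective date is Aug 18, 2017, when work began.
As a condominium assessment lien, B is senior to every other lien.
Ordering the rest by effective date: D (May 20, 2016), F (Dec 10, 2016), E (Aug 18, 2017), C (May 3, 2018), A (Jul 19, 2018).
Because E would otherwise rank above A, the subordination swaps them.

B, D, F, A, C, E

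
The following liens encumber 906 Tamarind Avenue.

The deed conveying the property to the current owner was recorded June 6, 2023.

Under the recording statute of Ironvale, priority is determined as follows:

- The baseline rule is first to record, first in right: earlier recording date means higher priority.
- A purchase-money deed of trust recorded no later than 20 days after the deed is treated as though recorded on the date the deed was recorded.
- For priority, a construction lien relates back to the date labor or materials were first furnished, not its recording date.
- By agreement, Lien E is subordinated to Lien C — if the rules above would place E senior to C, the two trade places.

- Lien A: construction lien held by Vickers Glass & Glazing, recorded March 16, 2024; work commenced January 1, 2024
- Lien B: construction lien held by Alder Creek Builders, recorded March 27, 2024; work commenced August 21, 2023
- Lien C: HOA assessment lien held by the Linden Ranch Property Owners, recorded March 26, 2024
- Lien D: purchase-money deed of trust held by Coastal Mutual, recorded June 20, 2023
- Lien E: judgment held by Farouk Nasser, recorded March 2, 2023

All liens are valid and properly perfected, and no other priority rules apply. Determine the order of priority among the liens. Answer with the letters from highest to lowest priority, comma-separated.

C, D, B, A, E

Effective dates: A is treated as recorded January 1, 2024, the work-commencement date; B is treated as recorded August 21, 2023, the work-commencement date; D was recorded within the 20-day window, so its effective date is the deed date June 6, 2023.
Sorted by effective date: E (March 2, 2023), D (June 6, 2023), B (August 21, 2023), A (January 1, 2024), C (March 26, 2024).
E is senior to C before the subordination, so the two trade places.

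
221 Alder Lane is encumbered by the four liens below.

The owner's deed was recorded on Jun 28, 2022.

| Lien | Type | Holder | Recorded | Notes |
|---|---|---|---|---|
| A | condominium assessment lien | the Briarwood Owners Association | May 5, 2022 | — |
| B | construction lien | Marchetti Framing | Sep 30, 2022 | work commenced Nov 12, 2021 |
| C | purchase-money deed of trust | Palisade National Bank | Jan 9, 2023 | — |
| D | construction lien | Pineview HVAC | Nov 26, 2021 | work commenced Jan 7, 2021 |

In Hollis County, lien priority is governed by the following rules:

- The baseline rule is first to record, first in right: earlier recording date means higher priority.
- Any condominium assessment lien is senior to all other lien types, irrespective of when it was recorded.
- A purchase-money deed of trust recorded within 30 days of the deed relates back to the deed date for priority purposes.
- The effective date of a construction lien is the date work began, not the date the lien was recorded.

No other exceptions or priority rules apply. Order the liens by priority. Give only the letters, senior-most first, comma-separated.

Effective dates after the stated exceptions: B's effective date is Nov 12, 2021, when work began; C missed the 30-day window (195 days after the deed), so its recording date stands; D relates back to Jan 7, 2021 (work commenced).
A, as a condominium assessment lien, has superpriority and ranks first.
Remaining liens by effective date: D (Jan 7, 2021), B (Nov 12, 2021), C (Jan 9, 2023).

A, D, B, C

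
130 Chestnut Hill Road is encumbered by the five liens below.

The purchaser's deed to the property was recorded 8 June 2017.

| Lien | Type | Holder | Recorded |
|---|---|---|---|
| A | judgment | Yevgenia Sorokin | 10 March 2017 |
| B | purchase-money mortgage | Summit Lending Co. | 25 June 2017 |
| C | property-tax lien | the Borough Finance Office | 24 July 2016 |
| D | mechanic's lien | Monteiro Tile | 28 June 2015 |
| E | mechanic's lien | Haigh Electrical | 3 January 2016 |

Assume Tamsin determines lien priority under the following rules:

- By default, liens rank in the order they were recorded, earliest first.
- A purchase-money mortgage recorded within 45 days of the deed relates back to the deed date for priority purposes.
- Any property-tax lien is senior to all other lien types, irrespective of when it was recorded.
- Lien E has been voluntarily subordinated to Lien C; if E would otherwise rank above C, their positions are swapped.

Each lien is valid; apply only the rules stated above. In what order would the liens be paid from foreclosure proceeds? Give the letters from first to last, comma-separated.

C, D, E, A, B

Effective dates: B was recorded within the 45-day window, so its effective date is the deed date 8 June 2017.
C is a property-tax lien, so it outranks all other liens regardless of date.
Ordering the rest by effective date: D (28 June 2015), E (3 January 2016), A (10 March 2017), B (8 June 2017).
E is already junior to C, so the subordination agreement changes nothing.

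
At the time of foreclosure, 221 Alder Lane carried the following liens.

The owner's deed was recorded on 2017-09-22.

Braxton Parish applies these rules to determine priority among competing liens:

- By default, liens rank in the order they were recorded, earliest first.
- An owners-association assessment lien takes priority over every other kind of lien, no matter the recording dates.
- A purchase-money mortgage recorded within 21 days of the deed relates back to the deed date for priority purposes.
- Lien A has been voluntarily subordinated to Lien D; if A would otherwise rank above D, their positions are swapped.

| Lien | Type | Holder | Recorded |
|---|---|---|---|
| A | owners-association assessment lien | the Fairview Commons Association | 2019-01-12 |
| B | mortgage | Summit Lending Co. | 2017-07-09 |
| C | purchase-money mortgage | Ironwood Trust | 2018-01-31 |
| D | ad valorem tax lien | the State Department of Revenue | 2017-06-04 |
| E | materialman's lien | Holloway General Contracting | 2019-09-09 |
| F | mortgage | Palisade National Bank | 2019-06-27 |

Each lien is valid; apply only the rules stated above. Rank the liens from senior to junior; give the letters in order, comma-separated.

Effective dates: C was recorded 131 days after the deed — beyond 21 days — so no relation-back applies.
As an owners-association assessment lien, A is senior to every other lien.
Remaining liens by effective date: D (2017-06-04), B (2017-07-09), C (2018-01-31), F (2019-06-27), E (2019-09-09).
Because A would otherwise rank above D, the subordination swaps them.

D, A, B, C, F, E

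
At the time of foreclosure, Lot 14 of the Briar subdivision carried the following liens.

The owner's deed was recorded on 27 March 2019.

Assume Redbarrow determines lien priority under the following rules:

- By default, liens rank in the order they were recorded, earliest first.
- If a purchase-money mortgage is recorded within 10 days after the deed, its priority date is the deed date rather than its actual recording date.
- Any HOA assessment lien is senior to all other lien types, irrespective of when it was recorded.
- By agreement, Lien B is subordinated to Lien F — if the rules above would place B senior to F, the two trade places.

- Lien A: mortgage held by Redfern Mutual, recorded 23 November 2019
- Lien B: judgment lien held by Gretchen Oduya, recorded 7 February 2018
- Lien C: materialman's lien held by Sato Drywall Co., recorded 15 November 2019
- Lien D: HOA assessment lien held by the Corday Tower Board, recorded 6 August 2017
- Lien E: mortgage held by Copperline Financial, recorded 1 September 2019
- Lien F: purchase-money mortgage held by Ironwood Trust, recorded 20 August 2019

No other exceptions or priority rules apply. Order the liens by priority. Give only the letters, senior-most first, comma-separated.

D, F, B, E, C, A

Adjusting effective dates: F was recorded 146 days after the deed — beyond 10 days — so no relation-back applies.
D is an HOA assessment lien, so it outranks all other liens regardless of date.
Ordering the rest by effective date: B (7 February 2018), F (20 August 2019), E (1 September 2019), C (15 November 2019), A (23 November 2019).
Because B would otherwise rank above F, the subordination swaps them.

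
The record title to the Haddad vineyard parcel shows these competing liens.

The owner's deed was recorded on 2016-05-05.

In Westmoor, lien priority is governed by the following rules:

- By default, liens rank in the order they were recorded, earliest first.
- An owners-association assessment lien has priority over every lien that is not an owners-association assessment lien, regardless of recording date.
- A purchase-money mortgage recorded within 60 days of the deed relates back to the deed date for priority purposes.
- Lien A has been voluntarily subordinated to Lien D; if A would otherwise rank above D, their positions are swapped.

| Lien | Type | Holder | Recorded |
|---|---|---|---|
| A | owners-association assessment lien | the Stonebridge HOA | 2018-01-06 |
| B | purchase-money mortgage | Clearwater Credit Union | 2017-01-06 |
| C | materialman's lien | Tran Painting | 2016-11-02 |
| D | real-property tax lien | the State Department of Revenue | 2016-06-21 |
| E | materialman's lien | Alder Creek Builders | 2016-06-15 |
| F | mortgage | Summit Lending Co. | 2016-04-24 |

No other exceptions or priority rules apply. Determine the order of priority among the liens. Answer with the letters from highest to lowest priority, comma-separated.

D, F, E, A, C, B

Adjusting effective dates: B was recorded 246 days after the deed — beyond 60 days — so no relation-back applies.
As an owners-association assessment lien, A is senior to every other lien.
Ordering the rest by effective date: F (2016-04-24), E (2016-06-15), D (2016-06-21), C (2016-11-02), B (2017-01-06).
A is senior to D before the subordination, so the two trade places.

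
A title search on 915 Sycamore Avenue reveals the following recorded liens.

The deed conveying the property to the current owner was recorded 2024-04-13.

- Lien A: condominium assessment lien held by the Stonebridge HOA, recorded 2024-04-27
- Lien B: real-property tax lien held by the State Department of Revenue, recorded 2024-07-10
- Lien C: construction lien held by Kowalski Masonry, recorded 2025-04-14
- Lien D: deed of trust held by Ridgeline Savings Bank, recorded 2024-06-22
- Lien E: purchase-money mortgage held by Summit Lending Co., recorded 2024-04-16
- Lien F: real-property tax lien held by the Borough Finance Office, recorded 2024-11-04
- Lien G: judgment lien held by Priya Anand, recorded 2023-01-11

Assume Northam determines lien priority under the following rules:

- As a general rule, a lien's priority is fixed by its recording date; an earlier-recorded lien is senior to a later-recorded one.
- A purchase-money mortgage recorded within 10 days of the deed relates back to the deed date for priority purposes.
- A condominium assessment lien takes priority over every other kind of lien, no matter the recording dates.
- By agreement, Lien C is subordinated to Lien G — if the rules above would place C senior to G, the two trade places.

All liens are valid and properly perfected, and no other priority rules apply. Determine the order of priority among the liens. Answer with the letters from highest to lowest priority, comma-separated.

Effective dates after the stated exceptions: E relates back to the deed date 2024-04-13.
A is a condominium assessment lien and takes priority over every other lien.
The other liens, earliest effective date first: G (2023-01-11), E (2024-04-13), D (2024-06-22), B (2024-07-10), F (2024-11-04), C (2025-04-14).
Since C is not senior to G, the subordination leaves the order unchanged.

A, G, E, D, B, F, C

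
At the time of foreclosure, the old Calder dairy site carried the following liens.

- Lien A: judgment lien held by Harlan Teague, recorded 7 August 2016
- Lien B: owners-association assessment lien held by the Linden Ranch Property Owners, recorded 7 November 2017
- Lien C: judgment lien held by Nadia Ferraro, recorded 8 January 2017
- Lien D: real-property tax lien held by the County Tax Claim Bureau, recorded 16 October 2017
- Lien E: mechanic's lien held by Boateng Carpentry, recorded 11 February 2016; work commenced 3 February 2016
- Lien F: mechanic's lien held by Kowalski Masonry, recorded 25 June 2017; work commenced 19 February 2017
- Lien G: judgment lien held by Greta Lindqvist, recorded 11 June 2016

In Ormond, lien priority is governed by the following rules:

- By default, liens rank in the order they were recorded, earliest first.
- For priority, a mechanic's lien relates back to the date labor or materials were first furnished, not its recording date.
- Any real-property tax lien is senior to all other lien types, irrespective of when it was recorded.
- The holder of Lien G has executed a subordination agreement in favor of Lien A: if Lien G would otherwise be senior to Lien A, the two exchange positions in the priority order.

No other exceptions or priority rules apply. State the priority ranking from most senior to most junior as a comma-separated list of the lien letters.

D, E, A, G, C, F, B

First, effective dates: E's effective date is 3 February 2016, when work began; F's effective date is 19 February 2017, when work began.
D, as a real-property tax lien, has superpriority and ranks first.
Remaining liens by effective date: E (3 February 2016), G (11 June 2016), A (7 August 2016), C (8 January 2017), F (19 February 2017), B (7 November 2017).
G would otherwise be senior to A, so under the subordination agreement G and A exchange positions.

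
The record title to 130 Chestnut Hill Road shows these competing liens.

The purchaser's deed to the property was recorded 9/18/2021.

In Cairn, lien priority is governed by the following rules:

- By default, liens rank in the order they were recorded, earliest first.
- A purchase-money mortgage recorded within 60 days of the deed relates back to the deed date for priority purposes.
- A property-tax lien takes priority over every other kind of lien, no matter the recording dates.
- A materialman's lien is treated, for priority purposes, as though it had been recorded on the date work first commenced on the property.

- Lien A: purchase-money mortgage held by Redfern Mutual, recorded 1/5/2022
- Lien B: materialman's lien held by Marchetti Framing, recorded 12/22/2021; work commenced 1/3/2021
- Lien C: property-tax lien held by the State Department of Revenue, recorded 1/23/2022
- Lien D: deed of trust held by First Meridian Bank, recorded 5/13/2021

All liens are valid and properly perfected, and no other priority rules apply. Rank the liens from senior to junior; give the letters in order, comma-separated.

First, effective dates: A missed the 60-day window (109 days after the deed), so its recording date stands; B is treated as recorded 1/3/2021, the work-commencement date.
C, as a property-tax lien, has superpriority and ranks first.
Ordering the rest by effective date: B (1/3/2021), D (5/13/2021), A (1/5/2022).

C, B, D, A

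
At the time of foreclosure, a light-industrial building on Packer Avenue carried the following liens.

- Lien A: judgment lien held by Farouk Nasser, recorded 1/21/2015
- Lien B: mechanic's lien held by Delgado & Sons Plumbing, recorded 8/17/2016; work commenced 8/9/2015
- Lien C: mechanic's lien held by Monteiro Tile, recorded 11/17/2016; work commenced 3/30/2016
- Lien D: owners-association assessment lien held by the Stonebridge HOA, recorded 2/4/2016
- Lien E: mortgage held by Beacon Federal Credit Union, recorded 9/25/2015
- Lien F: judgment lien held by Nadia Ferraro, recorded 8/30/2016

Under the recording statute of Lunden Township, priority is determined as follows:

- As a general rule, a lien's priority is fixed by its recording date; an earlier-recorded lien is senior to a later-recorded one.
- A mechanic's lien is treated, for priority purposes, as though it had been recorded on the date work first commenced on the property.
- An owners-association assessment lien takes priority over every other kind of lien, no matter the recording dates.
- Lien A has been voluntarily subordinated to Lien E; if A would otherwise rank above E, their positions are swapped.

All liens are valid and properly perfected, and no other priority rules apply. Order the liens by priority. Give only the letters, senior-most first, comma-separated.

D, E, B, A, C, F

First, effective dates: B is treated as recorded 8/9/2015, the work-commencement date; C's effective date is 3/30/2016, when work began.
D, as an owners-association assessment lien, has superpriority and ranks first.
Ordering the rest by effective date: A (1/21/2015), B (8/9/2015), E (9/25/2015), C (3/30/2016), F (8/30/2016).
A is senior to E before the subordination, so the two trade places.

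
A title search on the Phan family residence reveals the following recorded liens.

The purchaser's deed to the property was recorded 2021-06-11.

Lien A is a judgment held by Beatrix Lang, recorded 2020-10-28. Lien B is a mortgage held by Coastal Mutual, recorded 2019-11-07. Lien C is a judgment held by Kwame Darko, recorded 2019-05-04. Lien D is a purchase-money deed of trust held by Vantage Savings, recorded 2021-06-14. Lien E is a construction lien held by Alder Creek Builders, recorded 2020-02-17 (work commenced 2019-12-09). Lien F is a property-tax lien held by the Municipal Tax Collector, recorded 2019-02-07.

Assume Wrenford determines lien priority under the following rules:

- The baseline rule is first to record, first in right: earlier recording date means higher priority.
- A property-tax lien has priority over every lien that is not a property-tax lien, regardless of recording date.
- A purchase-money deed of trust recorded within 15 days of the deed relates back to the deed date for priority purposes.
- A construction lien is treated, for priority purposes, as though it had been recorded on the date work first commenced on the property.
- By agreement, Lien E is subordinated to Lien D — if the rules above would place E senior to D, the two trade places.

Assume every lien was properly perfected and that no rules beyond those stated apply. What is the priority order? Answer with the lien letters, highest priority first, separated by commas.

F, C, B, D, A, E

Effective dates after the stated exceptions: D's effective date is the deed date, 2021-06-11; E is treated as recorded 2019-12-09, the work-commencement date.
F, as a property-tax lien, has superpriority and ranks first.
The other liens, earliest effective date first: C (2019-05-04), B (2019-11-07), E (2019-12-09), A (2020-10-28), D (2021-06-11).
E is senior to D before the subordination, so the two trade places.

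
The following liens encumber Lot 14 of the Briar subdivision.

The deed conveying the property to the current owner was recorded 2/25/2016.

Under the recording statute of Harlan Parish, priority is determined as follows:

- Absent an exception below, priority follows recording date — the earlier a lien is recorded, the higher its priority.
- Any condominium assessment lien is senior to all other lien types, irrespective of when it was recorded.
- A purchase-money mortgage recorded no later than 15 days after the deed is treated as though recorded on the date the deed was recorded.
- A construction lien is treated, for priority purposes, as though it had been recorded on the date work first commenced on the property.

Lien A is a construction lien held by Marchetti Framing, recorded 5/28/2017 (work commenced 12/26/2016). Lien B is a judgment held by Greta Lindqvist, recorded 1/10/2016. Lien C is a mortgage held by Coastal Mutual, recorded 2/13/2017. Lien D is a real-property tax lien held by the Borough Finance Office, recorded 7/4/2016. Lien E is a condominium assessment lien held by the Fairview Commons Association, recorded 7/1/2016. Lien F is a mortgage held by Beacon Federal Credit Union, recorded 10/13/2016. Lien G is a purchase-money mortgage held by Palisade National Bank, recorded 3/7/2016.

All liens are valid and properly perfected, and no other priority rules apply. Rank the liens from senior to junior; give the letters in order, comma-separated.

Adjusting effective dates: A's effective date is 12/26/2016, when work began; G relates back to the deed date 2/25/2016.
E is a condominium assessment lien and takes priority over every other lien.
Remaining liens by effective date: B (1/10/2016), G (2/25/2016), D (7/4/2016), F (10/13/2016), A (12/26/2016), C (2/13/2017).

E, B, G, D, F, A, C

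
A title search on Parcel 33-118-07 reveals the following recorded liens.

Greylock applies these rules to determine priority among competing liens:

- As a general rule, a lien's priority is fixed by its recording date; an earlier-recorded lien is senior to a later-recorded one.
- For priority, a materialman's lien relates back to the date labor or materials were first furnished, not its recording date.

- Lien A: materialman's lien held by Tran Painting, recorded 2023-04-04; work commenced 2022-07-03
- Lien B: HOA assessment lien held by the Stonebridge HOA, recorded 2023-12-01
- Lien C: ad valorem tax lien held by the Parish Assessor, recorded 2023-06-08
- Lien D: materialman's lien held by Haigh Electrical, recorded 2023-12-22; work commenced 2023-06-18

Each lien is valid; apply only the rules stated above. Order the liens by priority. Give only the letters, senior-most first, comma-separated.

Adjusting effective dates: A relates back to 2022-07-03 (work commenced); D's effective date is 2023-06-18, when work began.
Sorted by effective date: A (2022-07-03), C (2023-06-08), D (2023-06-18), B (2023-12-01).

A, C, D, B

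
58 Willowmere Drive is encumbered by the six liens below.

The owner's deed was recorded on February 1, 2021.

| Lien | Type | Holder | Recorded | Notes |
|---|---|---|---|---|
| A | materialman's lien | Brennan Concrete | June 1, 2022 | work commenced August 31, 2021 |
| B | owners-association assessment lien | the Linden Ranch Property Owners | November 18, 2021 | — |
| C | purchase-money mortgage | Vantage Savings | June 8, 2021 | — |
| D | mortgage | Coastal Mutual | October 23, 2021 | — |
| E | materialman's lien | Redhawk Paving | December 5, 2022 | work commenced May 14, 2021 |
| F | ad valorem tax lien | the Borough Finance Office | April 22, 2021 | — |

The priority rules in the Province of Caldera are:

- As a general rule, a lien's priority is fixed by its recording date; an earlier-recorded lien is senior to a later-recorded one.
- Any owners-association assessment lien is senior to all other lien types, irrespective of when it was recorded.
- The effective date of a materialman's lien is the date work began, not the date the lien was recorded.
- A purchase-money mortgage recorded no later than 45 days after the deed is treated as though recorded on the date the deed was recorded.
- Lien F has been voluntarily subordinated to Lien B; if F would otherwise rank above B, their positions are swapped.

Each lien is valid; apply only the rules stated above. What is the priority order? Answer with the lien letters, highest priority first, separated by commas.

Effective dates after the stated exceptions: A relates back to August 31, 2021 (work commenced); C was recorded 127 days after the deed, outside the 45-day window, so it keeps its recording date; E is treated as recorded May 14, 2021, the work-commencement date.
B is an owners-association assessment lien and takes priority over every other lien.
Ordering the rest by effective date: F (April 22, 2021), E (May 14, 2021), C (June 8, 2021), A (August 31, 2021), D (October 23, 2021).
F already ranks below B; the subordination has no effect.

B, F, E, C, A, D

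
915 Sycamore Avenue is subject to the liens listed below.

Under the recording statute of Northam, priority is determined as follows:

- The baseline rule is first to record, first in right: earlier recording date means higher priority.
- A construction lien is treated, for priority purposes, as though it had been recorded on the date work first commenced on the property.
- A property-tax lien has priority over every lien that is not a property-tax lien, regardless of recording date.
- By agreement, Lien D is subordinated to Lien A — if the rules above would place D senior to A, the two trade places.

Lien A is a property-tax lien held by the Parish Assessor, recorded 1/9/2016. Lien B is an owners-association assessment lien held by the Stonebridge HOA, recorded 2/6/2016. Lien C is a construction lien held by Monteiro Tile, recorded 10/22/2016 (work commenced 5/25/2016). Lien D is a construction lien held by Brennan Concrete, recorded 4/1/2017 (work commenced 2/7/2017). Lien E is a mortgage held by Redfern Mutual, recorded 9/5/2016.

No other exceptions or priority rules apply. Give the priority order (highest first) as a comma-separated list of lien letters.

A, B, C, E, D

Effective dates: C's effective date is 5/25/2016, when work began; D relates back to 2/7/2017 (work commenced).
A is a property-tax lien, so it outranks all other liens regardless of date.
Remaining liens by effective date: B (2/6/2016), C (5/25/2016), E (9/5/2016), D (2/7/2017).
D already ranks below A; the subordination has no effect.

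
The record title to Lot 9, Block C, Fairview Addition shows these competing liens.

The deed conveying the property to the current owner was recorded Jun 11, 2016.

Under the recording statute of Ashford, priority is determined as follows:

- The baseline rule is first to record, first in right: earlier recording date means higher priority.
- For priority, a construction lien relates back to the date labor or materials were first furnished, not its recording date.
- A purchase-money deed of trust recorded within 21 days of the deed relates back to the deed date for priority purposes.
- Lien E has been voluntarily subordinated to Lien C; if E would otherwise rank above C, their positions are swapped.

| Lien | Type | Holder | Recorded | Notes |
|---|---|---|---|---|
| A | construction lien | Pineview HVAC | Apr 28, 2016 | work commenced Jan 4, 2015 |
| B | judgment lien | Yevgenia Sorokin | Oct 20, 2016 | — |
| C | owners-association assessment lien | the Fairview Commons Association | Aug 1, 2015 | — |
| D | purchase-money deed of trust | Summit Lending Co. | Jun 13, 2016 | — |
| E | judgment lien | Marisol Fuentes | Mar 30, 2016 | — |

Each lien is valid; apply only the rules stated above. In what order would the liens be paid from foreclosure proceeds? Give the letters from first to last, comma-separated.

A, C, E, D, B

Effective dates after the stated exceptions: A relates back to Jan 4, 2015 (work commenced); D relates back to the deed date Jun 11, 2016.
Ordering by effective date: A (Jan 4, 2015), C (Aug 1, 2015), E (Mar 30, 2016), D (Jun 11, 2016), B (Oct 20, 2016).
E is already junior to C, so the subordination agreement changes nothing.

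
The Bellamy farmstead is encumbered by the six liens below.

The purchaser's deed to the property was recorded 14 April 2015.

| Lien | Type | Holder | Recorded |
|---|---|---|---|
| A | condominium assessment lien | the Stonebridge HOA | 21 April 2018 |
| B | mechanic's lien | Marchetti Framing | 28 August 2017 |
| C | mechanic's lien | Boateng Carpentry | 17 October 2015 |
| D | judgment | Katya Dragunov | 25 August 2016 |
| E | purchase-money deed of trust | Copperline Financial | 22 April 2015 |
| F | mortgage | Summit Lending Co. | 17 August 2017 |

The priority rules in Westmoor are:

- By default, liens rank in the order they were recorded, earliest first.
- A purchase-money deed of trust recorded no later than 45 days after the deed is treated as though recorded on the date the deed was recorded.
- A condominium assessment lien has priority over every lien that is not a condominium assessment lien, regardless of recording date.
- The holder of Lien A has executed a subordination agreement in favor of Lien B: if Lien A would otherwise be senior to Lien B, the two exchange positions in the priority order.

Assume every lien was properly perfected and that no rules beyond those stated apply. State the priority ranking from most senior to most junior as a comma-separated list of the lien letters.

B, E, C, D, F, A

Adjusting effective dates: E was recorded within the 45-day window, so its effective date is the deed date 14 April 2015.
As a condominium assessment lien, A is senior to every other lien.
Among the remaining liens, by effective date: E (14 April 2015), C (17 October 2015), D (25 August 2016), F (17 August 2017), B (28 August 2017).
A would otherwise be senior to B, so under the subordination agreement A and B exchange positions.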